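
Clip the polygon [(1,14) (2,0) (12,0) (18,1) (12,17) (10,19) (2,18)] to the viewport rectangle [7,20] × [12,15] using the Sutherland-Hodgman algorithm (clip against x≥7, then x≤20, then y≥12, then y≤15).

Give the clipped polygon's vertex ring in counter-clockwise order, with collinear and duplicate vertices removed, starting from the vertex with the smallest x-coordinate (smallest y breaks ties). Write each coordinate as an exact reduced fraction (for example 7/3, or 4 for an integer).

Clipped polygon: [(7,12) (111/8,12) (51/4,15) (7,15)]

1. After x ≥ 7: [(7,0) (12,0) (18,1) (12,17) (10,19) (7,149/8)]
2. After x ≤ 20: [(7,0) (12,0) (18,1) (12,17) (10,19) (7,149/8)]
3. After y ≥ 12: [(7,12) (111/8,12) (12,17) (10,19) (7,149/8)]
4. After y ≤ 15: [(7,15) (7,12) (111/8,12) (51/4,15)]
5. Canonical ring: [(7,12) (111/8,12) (51/4,15) (7,15)]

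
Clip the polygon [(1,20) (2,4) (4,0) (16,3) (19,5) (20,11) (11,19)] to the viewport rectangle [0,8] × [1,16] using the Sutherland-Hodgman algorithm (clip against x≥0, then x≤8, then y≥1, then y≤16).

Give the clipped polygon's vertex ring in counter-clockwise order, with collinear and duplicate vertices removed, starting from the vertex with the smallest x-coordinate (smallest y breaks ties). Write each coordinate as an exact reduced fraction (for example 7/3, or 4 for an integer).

1. After x ≥ 0: [(1,20) (2,4) (4,0) (16,3) (19,5) (20,11) (11,19)]
2. After x ≤ 8: [(8,193/10) (1,20) (2,4) (4,0) (8,1)]
3. After y ≥ 1: [(8,193/10) (1,20) (2,4) (7/2,1) (8,1) (8,1)]
4. After y ≤ 16: [(8,16) (5/4,16) (2,4) (7/2,1) (8,1) (8,1)]
5. Canonical ring: [(5/4,16) (2,4) (7/2,1) (8,1) (8,16)]

Clipped polygon: [(5/4,16) (2,4) (7/2,1) (8,1) (8,16)]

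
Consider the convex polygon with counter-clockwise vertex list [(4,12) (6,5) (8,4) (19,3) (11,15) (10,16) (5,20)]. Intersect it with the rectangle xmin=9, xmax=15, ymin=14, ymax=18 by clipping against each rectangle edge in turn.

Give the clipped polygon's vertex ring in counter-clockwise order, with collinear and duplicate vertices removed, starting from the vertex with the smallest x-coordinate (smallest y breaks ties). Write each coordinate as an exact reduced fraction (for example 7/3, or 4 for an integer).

Clipped polygon: [(9,14) (35/3,14) (11,15) (10,16) (9,84/5)]

1. After x ≥ 9: [(9,43/11) (19,3) (11,15) (10,16) (9,84/5)]
2. After x ≤ 15: [(9,43/11) (15,37/11) (15,9) (11,15) (10,16) (9,84/5)]
3. After y ≥ 14: [(9,14) (35/3,14) (11,15) (10,16) (9,84/5)]
4. After y ≤ 18: [(9,14) (35/3,14) (11,15) (10,16) (9,84/5)]
5. Canonical ring: [(9,14) (35/3,14) (11,15) (10,16) (9,84/5)]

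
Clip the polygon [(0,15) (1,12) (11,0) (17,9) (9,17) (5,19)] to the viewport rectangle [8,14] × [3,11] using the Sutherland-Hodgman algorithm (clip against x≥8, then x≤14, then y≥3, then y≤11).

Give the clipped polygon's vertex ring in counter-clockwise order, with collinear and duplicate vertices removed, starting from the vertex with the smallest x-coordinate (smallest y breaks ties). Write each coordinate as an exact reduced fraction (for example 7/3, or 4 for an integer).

1. After x ≥ 8: [(8,18/5) (11,0) (17,9) (9,17) (8,35/2)]
2. After x ≤ 14: [(8,18/5) (11,0) (14,9/2) (14,12) (9,17) (8,35/2)]
3. After y ≥ 3: [(8,18/5) (17/2,3) (13,3) (14,9/2) (14,12) (9,17) (8,35/2)]
4. After y ≤ 11: [(8,11) (8,18/5) (17/2,3) (13,3) (14,9/2) (14,11)]
5. Canonical ring: [(8,18/5) (17/2,3) (13,3) (14,9/2) (14,11) (8,11)]

Clipped polygon: [(8,18/5) (17/2,3) (13,3) (14,9/2) (14,11) (8,11)]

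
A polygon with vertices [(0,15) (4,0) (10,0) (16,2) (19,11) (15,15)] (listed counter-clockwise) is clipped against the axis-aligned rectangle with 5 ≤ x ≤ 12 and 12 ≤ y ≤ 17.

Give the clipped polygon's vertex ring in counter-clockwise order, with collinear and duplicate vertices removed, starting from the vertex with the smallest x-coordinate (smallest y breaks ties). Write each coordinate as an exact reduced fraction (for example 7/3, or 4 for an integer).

Clipped polygon: [(5,12) (12,12) (12,15) (5,15)]

1. After x ≥ 5: [(5,15) (5,0) (10,0) (16,2) (19,11) (15,15)]
2. After x ≤ 12: [(12,15) (5,15) (5,0) (10,0) (12,2/3)]
3. After y ≥ 12: [(12,12) (12,15) (5,15) (5,12)]
4. After y ≤ 17: [(12,12) (12,15) (5,15) (5,12)]
5. Canonical ring: [(5,12) (12,12) (12,15) (5,15)]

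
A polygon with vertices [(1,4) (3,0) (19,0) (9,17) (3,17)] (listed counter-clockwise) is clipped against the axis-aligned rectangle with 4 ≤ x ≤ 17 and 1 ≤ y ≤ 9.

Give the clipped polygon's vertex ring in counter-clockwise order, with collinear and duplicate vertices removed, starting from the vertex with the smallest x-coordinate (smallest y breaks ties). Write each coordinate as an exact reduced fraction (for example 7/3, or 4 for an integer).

1. After x ≥ 4: [(4,0) (19,0) (9,17) (4,17)]
2. After x ≤ 17: [(4,0) (17,0) (17,17/5) (9,17) (4,17)]
3. After y ≥ 1: [(4,1) (17,1) (17,17/5) (9,17) (4,17)]
4. After y ≤ 9: [(4,9) (4,1) (17,1) (17,17/5) (233/17,9)]
5. Canonical ring: [(4,1) (17,1) (17,17/5) (233/17,9) (4,9)]

Clipped polygon: [(4,1) (17,1) (17,17/5) (233/17,9) (4,9)]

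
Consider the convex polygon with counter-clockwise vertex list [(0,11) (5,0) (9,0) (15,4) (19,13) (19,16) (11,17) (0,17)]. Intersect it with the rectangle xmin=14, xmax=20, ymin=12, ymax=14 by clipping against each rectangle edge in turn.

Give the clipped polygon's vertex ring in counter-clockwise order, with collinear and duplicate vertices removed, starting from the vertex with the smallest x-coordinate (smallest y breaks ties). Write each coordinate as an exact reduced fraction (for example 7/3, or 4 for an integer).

1. After x ≥ 14: [(14,10/3) (15,4) (19,13) (19,16) (14,133/8)]
2. After x ≤ 20: [(14,10/3) (15,4) (19,13) (19,16) (14,133/8)]
3. After y ≥ 12: [(14,12) (167/9,12) (19,13) (19,16) (14,133/8)]
4. After y ≤ 14: [(14,14) (14,12) (167/9,12) (19,13) (19,14)]
5. Canonical ring: [(14,12) (167/9,12) (19,13) (19,14) (14,14)]

Clipped polygon: [(14,12) (167/9,12) (19,13) (19,14) (14,14)]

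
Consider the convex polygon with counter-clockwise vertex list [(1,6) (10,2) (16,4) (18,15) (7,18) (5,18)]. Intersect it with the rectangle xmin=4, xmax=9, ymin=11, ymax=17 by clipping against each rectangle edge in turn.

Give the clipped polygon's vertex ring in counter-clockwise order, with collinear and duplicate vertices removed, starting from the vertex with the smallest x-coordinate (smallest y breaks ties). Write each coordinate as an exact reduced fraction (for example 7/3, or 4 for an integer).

Clipped polygon: [(4,11) (9,11) (9,17) (14/3,17) (4,15)]

1. After x ≥ 4: [(4,15) (4,14/3) (10,2) (16,4) (18,15) (7,18) (5,18)]
2. After x ≤ 9: [(4,15) (4,14/3) (9,22/9) (9,192/11) (7,18) (5,18)]
3. After y ≥ 11: [(4,15) (4,11) (9,11) (9,192/11) (7,18) (5,18)]
4. After y ≤ 17: [(14/3,17) (4,15) (4,11) (9,11) (9,17)]
5. Canonical ring: [(4,11) (9,11) (9,17) (14/3,17) (4,15)]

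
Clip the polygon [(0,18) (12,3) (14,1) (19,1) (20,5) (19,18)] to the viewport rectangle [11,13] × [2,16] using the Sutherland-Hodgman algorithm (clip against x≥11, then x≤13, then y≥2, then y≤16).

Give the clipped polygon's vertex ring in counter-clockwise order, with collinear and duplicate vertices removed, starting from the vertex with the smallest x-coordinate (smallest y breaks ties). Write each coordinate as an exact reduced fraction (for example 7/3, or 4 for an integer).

Clipped polygon: [(11,17/4) (12,3) (13,2) (13,16) (11,16)]

1. After x ≥ 11: [(11,18) (11,17/4) (12,3) (14,1) (19,1) (20,5) (19,18)]
2. After x ≤ 13: [(13,18) (11,18) (11,17/4) (12,3) (13,2)]
3. After y ≥ 2: [(13,18) (11,18) (11,17/4) (12,3) (13,2)]
4. After y ≤ 16: [(13,16) (11,16) (11,17/4) (12,3) (13,2)]
5. Canonical ring: [(11,17/4) (12,3) (13,2) (13,16) (11,16)]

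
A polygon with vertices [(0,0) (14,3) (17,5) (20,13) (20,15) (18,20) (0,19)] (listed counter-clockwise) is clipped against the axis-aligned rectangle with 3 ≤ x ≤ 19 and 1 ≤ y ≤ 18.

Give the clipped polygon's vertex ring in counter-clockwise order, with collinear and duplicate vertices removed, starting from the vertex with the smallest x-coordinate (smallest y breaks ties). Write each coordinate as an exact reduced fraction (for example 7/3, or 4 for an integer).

1. After x ≥ 3: [(3,9/14) (14,3) (17,5) (20,13) (20,15) (18,20) (3,115/6)]
2. After x ≤ 19: [(3,9/14) (14,3) (17,5) (19,31/3) (19,35/2) (18,20) (3,115/6)]
3. After y ≥ 1: [(3,1) (14/3,1) (14,3) (17,5) (19,31/3) (19,35/2) (18,20) (3,115/6)]
4. After y ≤ 18: [(3,18) (3,1) (14/3,1) (14,3) (17,5) (19,31/3) (19,35/2) (94/5,18)]
5. Canonical ring: [(3,1) (14/3,1) (14,3) (17,5) (19,31/3) (19,35/2) (94/5,18) (3,18)]

Clipped polygon: [(3,1) (14/3,1) (14,3) (17,5) (19,31/3) (19,35/2) (94/5,18) (3,18)]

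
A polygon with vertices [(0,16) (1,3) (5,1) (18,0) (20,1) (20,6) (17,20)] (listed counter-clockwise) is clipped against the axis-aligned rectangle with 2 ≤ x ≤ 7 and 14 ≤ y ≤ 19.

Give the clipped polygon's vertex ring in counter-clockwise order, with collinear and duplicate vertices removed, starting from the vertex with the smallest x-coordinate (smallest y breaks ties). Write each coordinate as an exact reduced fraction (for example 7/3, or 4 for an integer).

Clipped polygon: [(2,14) (7,14) (7,300/17) (2,280/17)]

1. After x ≥ 2: [(2,280/17) (2,5/2) (5,1) (18,0) (20,1) (20,6) (17,20)]
2. After x ≤ 7: [(7,300/17) (2,280/17) (2,5/2) (5,1) (7,11/13)]
3. After y ≥ 14: [(7,14) (7,300/17) (2,280/17) (2,14)]
4. After y ≤ 19: [(7,14) (7,300/17) (2,280/17) (2,14)]
5. Canonical ring: [(2,14) (7,14) (7,300/17) (2,280/17)]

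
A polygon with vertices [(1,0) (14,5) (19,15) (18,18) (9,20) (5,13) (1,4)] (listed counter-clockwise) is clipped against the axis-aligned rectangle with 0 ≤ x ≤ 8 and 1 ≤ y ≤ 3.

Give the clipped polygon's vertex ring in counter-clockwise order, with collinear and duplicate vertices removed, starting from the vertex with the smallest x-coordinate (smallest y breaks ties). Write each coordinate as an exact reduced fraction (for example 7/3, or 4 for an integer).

1. After x ≥ 0: [(1,0) (14,5) (19,15) (18,18) (9,20) (5,13) (1,4)]
2. After x ≤ 8: [(1,0) (8,35/13) (8,73/4) (5,13) (1,4)]
3. After y ≥ 1: [(1,1) (18/5,1) (8,35/13) (8,73/4) (5,13) (1,4)]
4. After y ≤ 3: [(1,3) (1,1) (18/5,1) (8,35/13) (8,3)]
5. Canonical ring: [(1,1) (18/5,1) (8,35/13) (8,3) (1,3)]

Clipped polygon: [(1,1) (18/5,1) (8,35/13) (8,3) (1,3)]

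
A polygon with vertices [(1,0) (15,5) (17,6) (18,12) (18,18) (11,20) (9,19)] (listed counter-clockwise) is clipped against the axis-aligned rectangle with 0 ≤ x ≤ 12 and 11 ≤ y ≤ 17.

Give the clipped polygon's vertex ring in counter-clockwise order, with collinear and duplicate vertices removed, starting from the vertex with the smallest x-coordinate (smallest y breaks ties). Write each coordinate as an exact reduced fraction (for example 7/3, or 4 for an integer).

1. After x ≥ 0: [(1,0) (15,5) (17,6) (18,12) (18,18) (11,20) (9,19)]
2. After x ≤ 12: [(1,0) (12,55/14) (12,138/7) (11,20) (9,19)]
3. After y ≥ 11: [(107/19,11) (12,11) (12,138/7) (11,20) (9,19)]
4. After y ≤ 17: [(155/19,17) (107/19,11) (12,11) (12,17)]
5. Canonical ring: [(107/19,11) (12,11) (12,17) (155/19,17)]

Clipped polygon: [(107/19,11) (12,11) (12,17) (155/19,17)]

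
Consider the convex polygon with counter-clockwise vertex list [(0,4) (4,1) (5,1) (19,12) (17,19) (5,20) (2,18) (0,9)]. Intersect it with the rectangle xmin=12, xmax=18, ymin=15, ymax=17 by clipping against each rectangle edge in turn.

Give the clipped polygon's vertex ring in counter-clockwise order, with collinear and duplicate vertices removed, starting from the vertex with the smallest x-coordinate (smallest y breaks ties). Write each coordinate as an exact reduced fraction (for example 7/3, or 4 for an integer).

1. After x ≥ 12: [(12,13/2) (19,12) (17,19) (12,233/12)]
2. After x ≤ 18: [(12,13/2) (18,157/14) (18,31/2) (17,19) (12,233/12)]
3. After y ≥ 15: [(12,15) (18,15) (18,31/2) (17,19) (12,233/12)]
4. After y ≤ 17: [(12,17) (12,15) (18,15) (18,31/2) (123/7,17)]
5. Canonical ring: [(12,15) (18,15) (18,31/2) (123/7,17) (12,17)]

Clipped polygon: [(12,15) (18,15) (18,31/2) (123/7,17) (12,17)]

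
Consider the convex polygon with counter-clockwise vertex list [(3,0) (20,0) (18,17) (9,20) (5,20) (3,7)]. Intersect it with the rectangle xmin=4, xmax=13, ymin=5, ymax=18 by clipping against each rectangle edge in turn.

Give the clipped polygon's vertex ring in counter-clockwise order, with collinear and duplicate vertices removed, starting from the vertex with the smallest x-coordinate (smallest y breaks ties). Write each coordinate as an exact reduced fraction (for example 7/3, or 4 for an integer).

Clipped polygon: [(4,5) (13,5) (13,18) (61/13,18) (4,27/2)]

1. After x ≥ 4: [(4,0) (20,0) (18,17) (9,20) (5,20) (4,27/2)]
2. After x ≤ 13: [(4,0) (13,0) (13,56/3) (9,20) (5,20) (4,27/2)]
3. After y ≥ 5: [(4,5) (13,5) (13,56/3) (9,20) (5,20) (4,27/2)]
4. After y ≤ 18: [(4,5) (13,5) (13,18) (61/13,18) (4,27/2)]
5. Canonical ring: [(4,5) (13,5) (13,18) (61/13,18) (4,27/2)]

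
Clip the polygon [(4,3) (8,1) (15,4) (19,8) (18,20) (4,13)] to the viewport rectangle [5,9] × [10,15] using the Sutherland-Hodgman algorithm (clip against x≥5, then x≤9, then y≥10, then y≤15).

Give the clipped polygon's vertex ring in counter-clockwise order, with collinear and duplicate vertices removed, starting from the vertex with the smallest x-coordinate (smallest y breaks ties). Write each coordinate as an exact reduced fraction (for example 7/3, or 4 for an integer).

1. After x ≥ 5: [(5,5/2) (8,1) (15,4) (19,8) (18,20) (5,27/2)]
2. After x ≤ 9: [(5,5/2) (8,1) (9,10/7) (9,31/2) (5,27/2)]
3. After y ≥ 10: [(5,10) (9,10) (9,31/2) (5,27/2)]
4. After y ≤ 15: [(5,10) (9,10) (9,15) (8,15) (5,27/2)]
5. Canonical ring: [(5,10) (9,10) (9,15) (8,15) (5,27/2)]

Clipped polygon: [(5,10) (9,10) (9,15) (8,15) (5,27/2)]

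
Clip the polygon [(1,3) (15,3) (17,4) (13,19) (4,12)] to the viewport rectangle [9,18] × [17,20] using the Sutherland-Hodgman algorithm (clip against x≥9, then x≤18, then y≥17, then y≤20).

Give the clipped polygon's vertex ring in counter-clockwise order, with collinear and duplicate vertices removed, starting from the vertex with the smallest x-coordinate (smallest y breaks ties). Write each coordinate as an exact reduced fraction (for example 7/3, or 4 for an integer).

Clipped polygon: [(73/7,17) (203/15,17) (13,19)]

1. After x ≥ 9: [(9,3) (15,3) (17,4) (13,19) (9,143/9)]
2. After x ≤ 18: [(9,3) (15,3) (17,4) (13,19) (9,143/9)]
3. After y ≥ 17: [(203/15,17) (13,19) (73/7,17)]
4. After y ≤ 20: [(203/15,17) (13,19) (73/7,17)]
5. Canonical ring: [(73/7,17) (203/15,17) (13,19)]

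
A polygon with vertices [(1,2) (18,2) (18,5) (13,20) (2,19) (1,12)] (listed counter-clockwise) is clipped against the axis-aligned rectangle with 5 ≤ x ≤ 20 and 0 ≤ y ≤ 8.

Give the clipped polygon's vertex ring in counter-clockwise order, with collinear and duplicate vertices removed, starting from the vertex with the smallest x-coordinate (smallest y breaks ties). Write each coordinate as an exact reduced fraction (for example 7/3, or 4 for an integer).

1. After x ≥ 5: [(5,2) (18,2) (18,5) (13,20) (5,212/11)]
2. After x ≤ 20: [(5,2) (18,2) (18,5) (13,20) (5,212/11)]
3. After y ≥ 0: [(5,2) (18,2) (18,5) (13,20) (5,212/11)]
4. After y ≤ 8: [(5,8) (5,2) (18,2) (18,5) (17,8)]
5. Canonical ring: [(5,2) (18,2) (18,5) (17,8) (5,8)]

Clipped polygon: [(5,2) (18,2) (18,5) (17,8) (5,8)]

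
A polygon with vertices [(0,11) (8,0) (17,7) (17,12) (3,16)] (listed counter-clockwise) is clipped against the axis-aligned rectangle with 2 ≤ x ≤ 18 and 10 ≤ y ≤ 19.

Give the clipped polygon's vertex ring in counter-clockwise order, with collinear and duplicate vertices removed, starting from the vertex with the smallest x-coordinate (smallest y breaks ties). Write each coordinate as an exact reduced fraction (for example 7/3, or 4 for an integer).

1. After x ≥ 2: [(2,43/3) (2,33/4) (8,0) (17,7) (17,12) (3,16)]
2. After x ≤ 18: [(2,43/3) (2,33/4) (8,0) (17,7) (17,12) (3,16)]
3. After y ≥ 10: [(2,43/3) (2,10) (17,10) (17,12) (3,16)]
4. After y ≤ 19: [(2,43/3) (2,10) (17,10) (17,12) (3,16)]
5. Canonical ring: [(2,10) (17,10) (17,12) (3,16) (2,43/3)]

Clipped polygon: [(2,10) (17,10) (17,12) (3,16) (2,43/3)]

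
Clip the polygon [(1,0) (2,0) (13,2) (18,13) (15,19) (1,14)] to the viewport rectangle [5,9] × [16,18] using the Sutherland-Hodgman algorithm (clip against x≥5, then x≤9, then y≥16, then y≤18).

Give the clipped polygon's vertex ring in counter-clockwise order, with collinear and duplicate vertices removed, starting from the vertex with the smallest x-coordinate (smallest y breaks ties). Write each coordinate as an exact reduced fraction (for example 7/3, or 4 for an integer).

Clipped polygon: [(33/5,16) (9,16) (9,118/7)]

1. After x ≥ 5: [(5,6/11) (13,2) (18,13) (15,19) (5,108/7)]
2. After x ≤ 9: [(5,6/11) (9,14/11) (9,118/7) (5,108/7)]
3. After y ≥ 16: [(9,16) (9,118/7) (33/5,16)]
4. After y ≤ 18: [(9,16) (9,118/7) (33/5,16)]
5. Canonical ring: [(33/5,16) (9,16) (9,118/7)]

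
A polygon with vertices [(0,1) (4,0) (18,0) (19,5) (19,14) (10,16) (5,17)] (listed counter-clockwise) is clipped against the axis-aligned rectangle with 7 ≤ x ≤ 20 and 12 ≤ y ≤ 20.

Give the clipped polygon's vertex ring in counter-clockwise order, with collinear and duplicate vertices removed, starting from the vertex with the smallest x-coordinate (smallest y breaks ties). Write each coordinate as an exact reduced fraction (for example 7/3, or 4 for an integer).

1. After x ≥ 7: [(7,0) (18,0) (19,5) (19,14) (10,16) (7,83/5)]
2. After x ≤ 20: [(7,0) (18,0) (19,5) (19,14) (10,16) (7,83/5)]
3. After y ≥ 12: [(7,12) (19,12) (19,14) (10,16) (7,83/5)]
4. After y ≤ 20: [(7,12) (19,12) (19,14) (10,16) (7,83/5)]
5. Canonical ring: [(7,12) (19,12) (19,14) (10,16) (7,83/5)]

Clipped polygon: [(7,12) (19,12) (19,14) (10,16) (7,83/5)]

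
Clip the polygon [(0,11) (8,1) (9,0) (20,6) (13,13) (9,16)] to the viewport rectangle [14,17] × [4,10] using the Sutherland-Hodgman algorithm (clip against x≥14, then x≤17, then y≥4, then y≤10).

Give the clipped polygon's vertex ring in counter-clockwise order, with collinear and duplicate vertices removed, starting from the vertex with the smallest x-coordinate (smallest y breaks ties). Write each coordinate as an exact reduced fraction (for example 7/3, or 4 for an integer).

Clipped polygon: [(14,4) (49/3,4) (17,48/11) (17,9) (16,10) (14,10)]

1. After x ≥ 14: [(14,30/11) (20,6) (14,12)]
2. After x ≤ 17: [(14,30/11) (17,48/11) (17,9) (14,12)]
3. After y ≥ 4: [(14,4) (49/3,4) (17,48/11) (17,9) (14,12)]
4. After y ≤ 10: [(14,10) (14,4) (49/3,4) (17,48/11) (17,9) (16,10)]
5. Canonical ring: [(14,4) (49/3,4) (17,48/11) (17,9) (16,10) (14,10)]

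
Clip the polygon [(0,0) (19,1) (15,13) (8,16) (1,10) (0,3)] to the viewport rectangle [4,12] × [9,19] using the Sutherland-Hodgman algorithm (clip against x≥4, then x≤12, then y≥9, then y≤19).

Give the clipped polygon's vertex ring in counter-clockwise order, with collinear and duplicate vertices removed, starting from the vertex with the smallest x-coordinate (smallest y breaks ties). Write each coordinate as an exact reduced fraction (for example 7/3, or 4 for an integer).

Clipped polygon: [(4,9) (12,9) (12,100/7) (8,16) (4,88/7)]

1. After x ≥ 4: [(4,4/19) (19,1) (15,13) (8,16) (4,88/7)]
2. After x ≤ 12: [(4,4/19) (12,12/19) (12,100/7) (8,16) (4,88/7)]
3. After y ≥ 9: [(4,9) (12,9) (12,100/7) (8,16) (4,88/7)]
4. After y ≤ 19: [(4,9) (12,9) (12,100/7) (8,16) (4,88/7)]
5. Canonical ring: [(4,9) (12,9) (12,100/7) (8,16) (4,88/7)]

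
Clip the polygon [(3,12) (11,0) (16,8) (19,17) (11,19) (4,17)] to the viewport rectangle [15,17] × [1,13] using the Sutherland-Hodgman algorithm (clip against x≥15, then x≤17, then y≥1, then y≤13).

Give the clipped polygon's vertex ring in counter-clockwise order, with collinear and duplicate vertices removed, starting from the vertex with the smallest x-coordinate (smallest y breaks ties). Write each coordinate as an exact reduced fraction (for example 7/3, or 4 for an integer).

Clipped polygon: [(15,32/5) (16,8) (17,11) (17,13) (15,13)]

1. After x ≥ 15: [(15,32/5) (16,8) (19,17) (15,18)]
2. After x ≤ 17: [(15,32/5) (16,8) (17,11) (17,35/2) (15,18)]
3. After y ≥ 1: [(15,32/5) (16,8) (17,11) (17,35/2) (15,18)]
4. After y ≤ 13: [(15,13) (15,32/5) (16,8) (17,11) (17,13)]
5. Canonical ring: [(15,32/5) (16,8) (17,11) (17,13) (15,13)]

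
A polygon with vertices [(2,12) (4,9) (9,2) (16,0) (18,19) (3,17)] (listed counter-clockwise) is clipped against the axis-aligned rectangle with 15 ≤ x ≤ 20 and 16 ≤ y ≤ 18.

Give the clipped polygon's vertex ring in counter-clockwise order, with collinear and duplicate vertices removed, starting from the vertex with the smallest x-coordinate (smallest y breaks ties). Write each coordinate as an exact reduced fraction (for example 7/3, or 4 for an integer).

Clipped polygon: [(15,16) (336/19,16) (340/19,18) (15,18)]

1. After x ≥ 15: [(15,2/7) (16,0) (18,19) (15,93/5)]
2. After x ≤ 20: [(15,2/7) (16,0) (18,19) (15,93/5)]
3. After y ≥ 16: [(15,16) (336/19,16) (18,19) (15,93/5)]
4. After y ≤ 18: [(15,18) (15,16) (336/19,16) (340/19,18)]
5. Canonical ring: [(15,16) (336/19,16) (340/19,18) (15,18)]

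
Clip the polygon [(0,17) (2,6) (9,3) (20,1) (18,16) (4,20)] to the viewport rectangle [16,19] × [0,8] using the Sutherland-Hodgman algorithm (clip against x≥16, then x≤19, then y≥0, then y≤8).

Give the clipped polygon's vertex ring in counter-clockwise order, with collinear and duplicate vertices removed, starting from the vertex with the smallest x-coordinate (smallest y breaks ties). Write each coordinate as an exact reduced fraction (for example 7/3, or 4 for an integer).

1. After x ≥ 16: [(16,19/11) (20,1) (18,16) (16,116/7)]
2. After x ≤ 19: [(16,19/11) (19,13/11) (19,17/2) (18,16) (16,116/7)]
3. After y ≥ 0: [(16,19/11) (19,13/11) (19,17/2) (18,16) (16,116/7)]
4. After y ≤ 8: [(16,8) (16,19/11) (19,13/11) (19,8)]
5. Canonical ring: [(16,19/11) (19,13/11) (19,8) (16,8)]

Clipped polygon: [(16,19/11) (19,13/11) (19,8) (16,8)]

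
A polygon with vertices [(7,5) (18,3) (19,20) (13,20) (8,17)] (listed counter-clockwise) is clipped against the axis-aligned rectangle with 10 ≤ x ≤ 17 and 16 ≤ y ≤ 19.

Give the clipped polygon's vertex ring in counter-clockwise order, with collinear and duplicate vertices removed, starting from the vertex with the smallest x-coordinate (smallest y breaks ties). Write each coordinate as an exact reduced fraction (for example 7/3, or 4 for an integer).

1. After x ≥ 10: [(10,49/11) (18,3) (19,20) (13,20) (10,91/5)]
2. After x ≤ 17: [(10,49/11) (17,35/11) (17,20) (13,20) (10,91/5)]
3. After y ≥ 16: [(10,16) (17,16) (17,20) (13,20) (10,91/5)]
4. After y ≤ 19: [(10,16) (17,16) (17,19) (34/3,19) (10,91/5)]
5. Canonical ring: [(10,16) (17,16) (17,19) (34/3,19) (10,91/5)]

Clipped polygon: [(10,16) (17,16) (17,19) (34/3,19) (10,91/5)]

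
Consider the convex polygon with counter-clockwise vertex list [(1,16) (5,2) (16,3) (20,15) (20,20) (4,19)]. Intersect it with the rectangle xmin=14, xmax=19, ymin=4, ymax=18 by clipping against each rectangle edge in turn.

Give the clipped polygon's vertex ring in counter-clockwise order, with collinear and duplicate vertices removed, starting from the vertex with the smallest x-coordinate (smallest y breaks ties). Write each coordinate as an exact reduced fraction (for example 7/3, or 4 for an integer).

Clipped polygon: [(14,4) (49/3,4) (19,12) (19,18) (14,18)]

1. After x ≥ 14: [(14,31/11) (16,3) (20,15) (20,20) (14,157/8)]
2. After x ≤ 19: [(14,31/11) (16,3) (19,12) (19,319/16) (14,157/8)]
3. After y ≥ 4: [(14,4) (49/3,4) (19,12) (19,319/16) (14,157/8)]
4. After y ≤ 18: [(14,18) (14,4) (49/3,4) (19,12) (19,18)]
5. Canonical ring: [(14,4) (49/3,4) (19,12) (19,18) (14,18)]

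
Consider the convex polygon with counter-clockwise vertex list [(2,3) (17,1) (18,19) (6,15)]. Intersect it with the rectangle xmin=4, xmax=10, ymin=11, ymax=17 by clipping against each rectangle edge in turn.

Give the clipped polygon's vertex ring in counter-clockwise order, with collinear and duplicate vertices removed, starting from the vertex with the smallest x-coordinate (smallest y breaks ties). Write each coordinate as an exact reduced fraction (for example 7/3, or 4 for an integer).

Clipped polygon: [(14/3,11) (10,11) (10,49/3) (6,15)]

1. After x ≥ 4: [(4,9) (4,41/15) (17,1) (18,19) (6,15)]
2. After x ≤ 10: [(4,9) (4,41/15) (10,29/15) (10,49/3) (6,15)]
3. After y ≥ 11: [(14/3,11) (10,11) (10,49/3) (6,15)]
4. After y ≤ 17: [(14/3,11) (10,11) (10,49/3) (6,15)]
5. Canonical ring: [(14/3,11) (10,11) (10,49/3) (6,15)]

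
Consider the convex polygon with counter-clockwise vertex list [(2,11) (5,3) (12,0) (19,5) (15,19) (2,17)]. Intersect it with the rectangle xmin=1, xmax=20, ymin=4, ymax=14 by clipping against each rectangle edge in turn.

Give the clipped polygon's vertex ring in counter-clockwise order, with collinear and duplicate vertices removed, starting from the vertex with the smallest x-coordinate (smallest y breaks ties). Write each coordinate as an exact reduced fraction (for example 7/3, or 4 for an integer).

Clipped polygon: [(2,11) (37/8,4) (88/5,4) (19,5) (115/7,14) (2,14)]

1. After x ≥ 1: [(2,11) (5,3) (12,0) (19,5) (15,19) (2,17)]
2. After x ≤ 20: [(2,11) (5,3) (12,0) (19,5) (15,19) (2,17)]
3. After y ≥ 4: [(2,11) (37/8,4) (88/5,4) (19,5) (15,19) (2,17)]
4. After y ≤ 14: [(2,14) (2,11) (37/8,4) (88/5,4) (19,5) (115/7,14)]
5. Canonical ring: [(2,11) (37/8,4) (88/5,4) (19,5) (115/7,14) (2,14)]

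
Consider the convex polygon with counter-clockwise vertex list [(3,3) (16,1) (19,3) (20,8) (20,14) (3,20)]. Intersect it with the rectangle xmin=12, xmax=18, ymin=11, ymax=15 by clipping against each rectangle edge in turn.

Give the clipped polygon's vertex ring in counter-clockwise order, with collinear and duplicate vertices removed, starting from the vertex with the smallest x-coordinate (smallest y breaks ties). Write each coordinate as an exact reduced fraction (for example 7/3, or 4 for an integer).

1. After x ≥ 12: [(12,21/13) (16,1) (19,3) (20,8) (20,14) (12,286/17)]
2. After x ≤ 18: [(12,21/13) (16,1) (18,7/3) (18,250/17) (12,286/17)]
3. After y ≥ 11: [(12,11) (18,11) (18,250/17) (12,286/17)]
4. After y ≤ 15: [(12,15) (12,11) (18,11) (18,250/17) (103/6,15)]
5. Canonical ring: [(12,11) (18,11) (18,250/17) (103/6,15) (12,15)]

Clipped polygon: [(12,11) (18,11) (18,250/17) (103/6,15) (12,15)]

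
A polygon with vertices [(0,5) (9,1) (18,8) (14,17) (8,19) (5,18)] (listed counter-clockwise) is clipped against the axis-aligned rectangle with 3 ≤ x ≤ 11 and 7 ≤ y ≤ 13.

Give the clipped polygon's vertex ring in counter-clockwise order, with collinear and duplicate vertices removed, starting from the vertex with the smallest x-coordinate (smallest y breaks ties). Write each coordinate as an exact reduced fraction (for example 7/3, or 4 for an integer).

1. After x ≥ 3: [(3,64/5) (3,11/3) (9,1) (18,8) (14,17) (8,19) (5,18)]
2. After x ≤ 11: [(3,64/5) (3,11/3) (9,1) (11,23/9) (11,18) (8,19) (5,18)]
3. After y ≥ 7: [(3,64/5) (3,7) (11,7) (11,18) (8,19) (5,18)]
4. After y ≤ 13: [(40/13,13) (3,64/5) (3,7) (11,7) (11,13)]
5. Canonical ring: [(3,7) (11,7) (11,13) (40/13,13) (3,64/5)]

Clipped polygon: [(3,7) (11,7) (11,13) (40/13,13) (3,64/5)]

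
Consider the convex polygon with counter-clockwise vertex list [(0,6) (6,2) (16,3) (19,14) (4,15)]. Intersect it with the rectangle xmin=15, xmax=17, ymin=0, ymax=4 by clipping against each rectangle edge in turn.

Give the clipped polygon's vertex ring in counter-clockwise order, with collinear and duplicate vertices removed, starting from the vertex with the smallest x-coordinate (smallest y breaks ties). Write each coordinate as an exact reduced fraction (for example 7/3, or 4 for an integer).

Clipped polygon: [(15,29/10) (16,3) (179/11,4) (15,4)]

1. After x ≥ 15: [(15,29/10) (16,3) (19,14) (15,214/15)]
2. After x ≤ 17: [(15,29/10) (16,3) (17,20/3) (17,212/15) (15,214/15)]
3. After y ≥ 0: [(15,29/10) (16,3) (17,20/3) (17,212/15) (15,214/15)]
4. After y ≤ 4: [(15,4) (15,29/10) (16,3) (179/11,4)]
5. Canonical ring: [(15,29/10) (16,3) (179/11,4) (15,4)]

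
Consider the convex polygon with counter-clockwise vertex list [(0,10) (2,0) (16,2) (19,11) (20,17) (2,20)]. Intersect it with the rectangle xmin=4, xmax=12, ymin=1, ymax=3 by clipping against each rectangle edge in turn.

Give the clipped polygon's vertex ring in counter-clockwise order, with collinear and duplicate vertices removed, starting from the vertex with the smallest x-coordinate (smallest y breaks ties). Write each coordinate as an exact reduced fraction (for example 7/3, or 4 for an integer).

1. After x ≥ 4: [(4,2/7) (16,2) (19,11) (20,17) (4,59/3)]
2. After x ≤ 12: [(4,2/7) (12,10/7) (12,55/3) (4,59/3)]
3. After y ≥ 1: [(4,1) (9,1) (12,10/7) (12,55/3) (4,59/3)]
4. After y ≤ 3: [(4,3) (4,1) (9,1) (12,10/7) (12,3)]
5. Canonical ring: [(4,1) (9,1) (12,10/7) (12,3) (4,3)]

Clipped polygon: [(4,1) (9,1) (12,10/7) (12,3) (4,3)]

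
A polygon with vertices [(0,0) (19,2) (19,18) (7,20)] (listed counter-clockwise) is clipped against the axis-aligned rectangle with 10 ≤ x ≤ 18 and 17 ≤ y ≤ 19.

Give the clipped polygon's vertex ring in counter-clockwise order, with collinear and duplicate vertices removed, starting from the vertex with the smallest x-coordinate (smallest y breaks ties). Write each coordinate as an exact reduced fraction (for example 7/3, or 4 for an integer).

Clipped polygon: [(10,17) (18,17) (18,109/6) (13,19) (10,19)]

1. After x ≥ 10: [(10,20/19) (19,2) (19,18) (10,39/2)]
2. After x ≤ 18: [(10,20/19) (18,36/19) (18,109/6) (10,39/2)]
3. After y ≥ 17: [(10,17) (18,17) (18,109/6) (10,39/2)]
4. After y ≤ 19: [(10,19) (10,17) (18,17) (18,109/6) (13,19)]
5. Canonical ring: [(10,17) (18,17) (18,109/6) (13,19) (10,19)]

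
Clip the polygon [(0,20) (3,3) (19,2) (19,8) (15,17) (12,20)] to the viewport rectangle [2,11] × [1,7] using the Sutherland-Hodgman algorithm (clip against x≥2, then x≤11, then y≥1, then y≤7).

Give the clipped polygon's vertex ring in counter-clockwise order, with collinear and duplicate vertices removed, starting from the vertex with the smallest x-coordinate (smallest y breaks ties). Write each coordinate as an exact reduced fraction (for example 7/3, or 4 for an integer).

Clipped polygon: [(39/17,7) (3,3) (11,5/2) (11,7)]

1. After x ≥ 2: [(2,20) (2,26/3) (3,3) (19,2) (19,8) (15,17) (12,20)]
2. After x ≤ 11: [(11,20) (2,20) (2,26/3) (3,3) (11,5/2)]
3. After y ≥ 1: [(11,20) (2,20) (2,26/3) (3,3) (11,5/2)]
4. After y ≤ 7: [(11,7) (39/17,7) (3,3) (11,5/2)]
5. Canonical ring: [(39/17,7) (3,3) (11,5/2) (11,7)]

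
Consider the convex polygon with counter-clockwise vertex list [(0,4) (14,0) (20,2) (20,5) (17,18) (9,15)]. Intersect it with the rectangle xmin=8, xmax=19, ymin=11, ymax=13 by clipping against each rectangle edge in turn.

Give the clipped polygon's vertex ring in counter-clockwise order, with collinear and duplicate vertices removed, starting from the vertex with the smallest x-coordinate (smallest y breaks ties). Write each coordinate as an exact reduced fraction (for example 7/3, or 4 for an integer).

1. After x ≥ 8: [(8,124/9) (8,12/7) (14,0) (20,2) (20,5) (17,18) (9,15)]
2. After x ≤ 19: [(8,124/9) (8,12/7) (14,0) (19,5/3) (19,28/3) (17,18) (9,15)]
3. After y ≥ 11: [(8,124/9) (8,11) (242/13,11) (17,18) (9,15)]
4. After y ≤ 13: [(8,13) (8,11) (242/13,11) (236/13,13)]
5. Canonical ring: [(8,11) (242/13,11) (236/13,13) (8,13)]

Clipped polygon: [(8,11) (242/13,11) (236/13,13) (8,13)]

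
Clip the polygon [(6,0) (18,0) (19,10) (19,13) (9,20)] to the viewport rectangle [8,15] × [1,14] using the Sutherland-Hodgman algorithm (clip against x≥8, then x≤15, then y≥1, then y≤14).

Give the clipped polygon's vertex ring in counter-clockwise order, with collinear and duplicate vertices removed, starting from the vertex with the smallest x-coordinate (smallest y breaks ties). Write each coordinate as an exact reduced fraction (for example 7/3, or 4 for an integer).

1. After x ≥ 8: [(8,40/3) (8,0) (18,0) (19,10) (19,13) (9,20)]
2. After x ≤ 15: [(8,40/3) (8,0) (15,0) (15,79/5) (9,20)]
3. After y ≥ 1: [(8,40/3) (8,1) (15,1) (15,79/5) (9,20)]
4. After y ≤ 14: [(81/10,14) (8,40/3) (8,1) (15,1) (15,14)]
5. Canonical ring: [(8,1) (15,1) (15,14) (81/10,14) (8,40/3)]

Clipped polygon: [(8,1) (15,1) (15,14) (81/10,14) (8,40/3)]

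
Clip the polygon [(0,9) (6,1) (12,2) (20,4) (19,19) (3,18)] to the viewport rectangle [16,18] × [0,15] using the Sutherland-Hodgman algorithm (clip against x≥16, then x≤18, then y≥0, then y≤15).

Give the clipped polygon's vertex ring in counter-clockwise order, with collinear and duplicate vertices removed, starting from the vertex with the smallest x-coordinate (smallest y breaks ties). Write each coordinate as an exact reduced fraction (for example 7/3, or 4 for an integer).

Clipped polygon: [(16,3) (18,7/2) (18,15) (16,15)]

1. After x ≥ 16: [(16,3) (20,4) (19,19) (16,301/16)]
2. After x ≤ 18: [(16,3) (18,7/2) (18,303/16) (16,301/16)]
3. After y ≥ 0: [(16,3) (18,7/2) (18,303/16) (16,301/16)]
4. After y ≤ 15: [(16,15) (16,3) (18,7/2) (18,15)]
5. Canonical ring: [(16,3) (18,7/2) (18,15) (16,15)]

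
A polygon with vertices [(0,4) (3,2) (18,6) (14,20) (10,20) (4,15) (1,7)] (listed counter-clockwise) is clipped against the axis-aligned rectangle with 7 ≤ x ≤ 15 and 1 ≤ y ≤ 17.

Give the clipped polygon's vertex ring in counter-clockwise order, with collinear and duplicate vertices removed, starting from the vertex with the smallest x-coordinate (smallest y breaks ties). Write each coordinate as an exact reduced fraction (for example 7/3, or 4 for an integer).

Clipped polygon: [(7,46/15) (15,26/5) (15,33/2) (104/7,17) (7,17)]

1. After x ≥ 7: [(7,46/15) (18,6) (14,20) (10,20) (7,35/2)]
2. After x ≤ 15: [(7,46/15) (15,26/5) (15,33/2) (14,20) (10,20) (7,35/2)]
3. After y ≥ 1: [(7,46/15) (15,26/5) (15,33/2) (14,20) (10,20) (7,35/2)]
4. After y ≤ 17: [(7,17) (7,46/15) (15,26/5) (15,33/2) (104/7,17)]
5. Canonical ring: [(7,46/15) (15,26/5) (15,33/2) (104/7,17) (7,17)]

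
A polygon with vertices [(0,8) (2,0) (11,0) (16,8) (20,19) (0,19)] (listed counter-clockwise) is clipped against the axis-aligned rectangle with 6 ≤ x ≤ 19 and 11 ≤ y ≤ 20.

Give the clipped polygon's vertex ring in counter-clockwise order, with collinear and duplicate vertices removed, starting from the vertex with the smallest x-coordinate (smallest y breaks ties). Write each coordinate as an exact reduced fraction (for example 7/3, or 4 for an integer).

Clipped polygon: [(6,11) (188/11,11) (19,65/4) (19,19) (6,19)]

1. After x ≥ 6: [(6,0) (11,0) (16,8) (20,19) (6,19)]
2. After x ≤ 19: [(6,0) (11,0) (16,8) (19,65/4) (19,19) (6,19)]
3. After y ≥ 11: [(6,11) (188/11,11) (19,65/4) (19,19) (6,19)]
4. After y ≤ 20: [(6,11) (188/11,11) (19,65/4) (19,19) (6,19)]
5. Canonical ring: [(6,11) (188/11,11) (19,65/4) (19,19) (6,19)]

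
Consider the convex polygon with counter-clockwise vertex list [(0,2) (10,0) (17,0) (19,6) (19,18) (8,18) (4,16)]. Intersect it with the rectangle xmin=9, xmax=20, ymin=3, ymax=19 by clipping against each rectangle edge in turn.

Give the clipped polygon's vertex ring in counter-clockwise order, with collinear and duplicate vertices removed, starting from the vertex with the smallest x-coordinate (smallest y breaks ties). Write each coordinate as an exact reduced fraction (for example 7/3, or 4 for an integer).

1. After x ≥ 9: [(9,1/5) (10,0) (17,0) (19,6) (19,18) (9,18)]
2. After x ≤ 20: [(9,1/5) (10,0) (17,0) (19,6) (19,18) (9,18)]
3. After y ≥ 3: [(9,3) (18,3) (19,6) (19,18) (9,18)]
4. After y ≤ 19: [(9,3) (18,3) (19,6) (19,18) (9,18)]
5. Canonical ring: [(9,3) (18,3) (19,6) (19,18) (9,18)]

Clipped polygon: [(9,3) (18,3) (19,6) (19,18) (9,18)]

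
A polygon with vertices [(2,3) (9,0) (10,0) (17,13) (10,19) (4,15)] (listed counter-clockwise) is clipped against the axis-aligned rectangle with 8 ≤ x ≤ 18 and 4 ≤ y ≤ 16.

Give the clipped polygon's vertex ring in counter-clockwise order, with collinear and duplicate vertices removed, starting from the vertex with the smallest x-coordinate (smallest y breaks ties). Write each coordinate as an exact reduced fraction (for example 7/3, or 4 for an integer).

1. After x ≥ 8: [(8,3/7) (9,0) (10,0) (17,13) (10,19) (8,53/3)]
2. After x ≤ 18: [(8,3/7) (9,0) (10,0) (17,13) (10,19) (8,53/3)]
3. After y ≥ 4: [(8,4) (158/13,4) (17,13) (10,19) (8,53/3)]
4. After y ≤ 16: [(8,16) (8,4) (158/13,4) (17,13) (27/2,16)]
5. Canonical ring: [(8,4) (158/13,4) (17,13) (27/2,16) (8,16)]

Clipped polygon: [(8,4) (158/13,4) (17,13) (27/2,16) (8,16)]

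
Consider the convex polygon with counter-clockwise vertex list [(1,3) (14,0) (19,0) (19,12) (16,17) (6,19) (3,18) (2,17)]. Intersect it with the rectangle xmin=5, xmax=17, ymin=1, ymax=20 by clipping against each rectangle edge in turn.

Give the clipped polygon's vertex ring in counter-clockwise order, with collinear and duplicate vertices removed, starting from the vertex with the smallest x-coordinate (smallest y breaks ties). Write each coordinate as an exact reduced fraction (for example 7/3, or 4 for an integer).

1. After x ≥ 5: [(5,27/13) (14,0) (19,0) (19,12) (16,17) (6,19) (5,56/3)]
2. After x ≤ 17: [(5,27/13) (14,0) (17,0) (17,46/3) (16,17) (6,19) (5,56/3)]
3. After y ≥ 1: [(5,27/13) (29/3,1) (17,1) (17,46/3) (16,17) (6,19) (5,56/3)]
4. After y ≤ 20: [(5,27/13) (29/3,1) (17,1) (17,46/3) (16,17) (6,19) (5,56/3)]
5. Canonical ring: [(5,27/13) (29/3,1) (17,1) (17,46/3) (16,17) (6,19) (5,56/3)]

Clipped polygon: [(5,27/13) (29/3,1) (17,1) (17,46/3) (16,17) (6,19) (5,56/3)]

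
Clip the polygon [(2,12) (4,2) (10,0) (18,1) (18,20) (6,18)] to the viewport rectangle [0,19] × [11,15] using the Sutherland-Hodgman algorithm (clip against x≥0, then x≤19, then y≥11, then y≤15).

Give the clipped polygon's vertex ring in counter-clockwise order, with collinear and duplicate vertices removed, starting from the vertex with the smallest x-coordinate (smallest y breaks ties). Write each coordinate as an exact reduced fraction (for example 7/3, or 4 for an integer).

1. After x ≥ 0: [(2,12) (4,2) (10,0) (18,1) (18,20) (6,18)]
2. After x ≤ 19: [(2,12) (4,2) (10,0) (18,1) (18,20) (6,18)]
3. After y ≥ 11: [(2,12) (11/5,11) (18,11) (18,20) (6,18)]
4. After y ≤ 15: [(4,15) (2,12) (11/5,11) (18,11) (18,15)]
5. Canonical ring: [(2,12) (11/5,11) (18,11) (18,15) (4,15)]

Clipped polygon: [(2,12) (11/5,11) (18,11) (18,15) (4,15)]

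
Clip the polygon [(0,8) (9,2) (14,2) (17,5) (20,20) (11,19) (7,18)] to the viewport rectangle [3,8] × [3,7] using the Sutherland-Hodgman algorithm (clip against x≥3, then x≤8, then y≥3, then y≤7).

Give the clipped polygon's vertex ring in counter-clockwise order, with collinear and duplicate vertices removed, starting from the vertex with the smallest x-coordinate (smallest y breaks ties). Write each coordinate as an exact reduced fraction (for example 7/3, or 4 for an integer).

Clipped polygon: [(3,6) (15/2,3) (8,3) (8,7) (3,7)]

1. After x ≥ 3: [(3,86/7) (3,6) (9,2) (14,2) (17,5) (20,20) (11,19) (7,18)]
2. After x ≤ 8: [(3,86/7) (3,6) (8,8/3) (8,73/4) (7,18)]
3. After y ≥ 3: [(3,86/7) (3,6) (15/2,3) (8,3) (8,73/4) (7,18)]
4. After y ≤ 7: [(3,7) (3,6) (15/2,3) (8,3) (8,7)]
5. Canonical ring: [(3,6) (15/2,3) (8,3) (8,7) (3,7)]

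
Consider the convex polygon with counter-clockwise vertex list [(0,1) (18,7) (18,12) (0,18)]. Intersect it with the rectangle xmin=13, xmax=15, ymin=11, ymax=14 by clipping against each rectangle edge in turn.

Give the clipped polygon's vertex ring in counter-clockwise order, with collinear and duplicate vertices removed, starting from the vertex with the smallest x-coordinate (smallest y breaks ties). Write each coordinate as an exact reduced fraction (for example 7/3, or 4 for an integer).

1. After x ≥ 13: [(13,16/3) (18,7) (18,12) (13,41/3)]
2. After x ≤ 15: [(13,16/3) (15,6) (15,13) (13,41/3)]
3. After y ≥ 11: [(13,11) (15,11) (15,13) (13,41/3)]
4. After y ≤ 14: [(13,11) (15,11) (15,13) (13,41/3)]
5. Canonical ring: [(13,11) (15,11) (15,13) (13,41/3)]

Clipped polygon: [(13,11) (15,11) (15,13) (13,41/3)]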